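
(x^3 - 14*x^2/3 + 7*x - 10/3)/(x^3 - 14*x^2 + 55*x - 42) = (3*x^2 - 11*x + 10)/(3*(x^2 - 13*x + 42))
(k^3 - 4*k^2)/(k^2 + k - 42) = k^2*(k - 4)/(k^2 + k - 42)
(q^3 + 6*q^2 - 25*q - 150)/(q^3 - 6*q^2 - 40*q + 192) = (q^2 - 25)/(q^2 - 12*q + 32)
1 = 1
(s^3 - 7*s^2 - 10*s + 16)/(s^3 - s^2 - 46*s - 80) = (s - 1)/(s + 5)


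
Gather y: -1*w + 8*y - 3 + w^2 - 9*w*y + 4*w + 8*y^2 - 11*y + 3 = w^2 + 3*w + 8*y^2 + y*(-9*w - 3)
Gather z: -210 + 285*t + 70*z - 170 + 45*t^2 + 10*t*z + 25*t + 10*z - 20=45*t^2 + 310*t + z*(10*t + 80) - 400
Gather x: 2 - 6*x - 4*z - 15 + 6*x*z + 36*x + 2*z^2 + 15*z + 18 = x*(6*z + 30) + 2*z^2 + 11*z + 5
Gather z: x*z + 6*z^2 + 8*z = 6*z^2 + z*(x + 8)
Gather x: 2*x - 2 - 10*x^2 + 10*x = -10*x^2 + 12*x - 2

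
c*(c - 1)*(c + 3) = c^3 + 2*c^2 - 3*c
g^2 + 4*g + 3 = (g + 1)*(g + 3)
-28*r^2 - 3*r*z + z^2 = (-7*r + z)*(4*r + z)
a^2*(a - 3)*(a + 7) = a^4 + 4*a^3 - 21*a^2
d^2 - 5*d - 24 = (d - 8)*(d + 3)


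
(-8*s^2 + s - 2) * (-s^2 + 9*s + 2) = 8*s^4 - 73*s^3 - 5*s^2 - 16*s - 4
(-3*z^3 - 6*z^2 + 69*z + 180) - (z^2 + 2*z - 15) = -3*z^3 - 7*z^2 + 67*z + 195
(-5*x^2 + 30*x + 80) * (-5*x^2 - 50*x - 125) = 25*x^4 + 100*x^3 - 1275*x^2 - 7750*x - 10000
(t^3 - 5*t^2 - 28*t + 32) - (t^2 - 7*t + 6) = t^3 - 6*t^2 - 21*t + 26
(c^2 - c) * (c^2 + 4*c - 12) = c^4 + 3*c^3 - 16*c^2 + 12*c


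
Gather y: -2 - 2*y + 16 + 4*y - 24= 2*y - 10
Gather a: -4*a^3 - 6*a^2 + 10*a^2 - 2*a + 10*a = -4*a^3 + 4*a^2 + 8*a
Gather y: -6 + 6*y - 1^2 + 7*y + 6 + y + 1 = 14*y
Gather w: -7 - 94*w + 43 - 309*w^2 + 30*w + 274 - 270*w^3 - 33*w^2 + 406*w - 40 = -270*w^3 - 342*w^2 + 342*w + 270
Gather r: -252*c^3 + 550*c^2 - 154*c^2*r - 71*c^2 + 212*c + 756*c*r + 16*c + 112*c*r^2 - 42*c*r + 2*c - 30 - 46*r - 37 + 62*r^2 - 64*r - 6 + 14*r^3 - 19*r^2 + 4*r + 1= -252*c^3 + 479*c^2 + 230*c + 14*r^3 + r^2*(112*c + 43) + r*(-154*c^2 + 714*c - 106) - 72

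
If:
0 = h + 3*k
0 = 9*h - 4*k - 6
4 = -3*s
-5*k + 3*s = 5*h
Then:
No Solution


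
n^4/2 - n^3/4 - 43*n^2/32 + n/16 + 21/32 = (n/2 + 1/2)*(n - 7/4)*(n - 3/4)*(n + 1)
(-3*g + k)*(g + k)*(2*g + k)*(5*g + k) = -30*g^4 - 41*g^3*k - 7*g^2*k^2 + 5*g*k^3 + k^4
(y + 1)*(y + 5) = y^2 + 6*y + 5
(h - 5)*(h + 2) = h^2 - 3*h - 10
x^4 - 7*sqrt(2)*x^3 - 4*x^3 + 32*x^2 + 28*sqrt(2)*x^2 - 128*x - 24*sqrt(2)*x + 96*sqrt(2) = (x - 4)*(x - 3*sqrt(2))*(x - 2*sqrt(2))^2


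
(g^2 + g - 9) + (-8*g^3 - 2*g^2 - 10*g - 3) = -8*g^3 - g^2 - 9*g - 12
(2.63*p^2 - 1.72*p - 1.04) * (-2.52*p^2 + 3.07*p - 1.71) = -6.6276*p^4 + 12.4085*p^3 - 7.1569*p^2 - 0.2516*p + 1.7784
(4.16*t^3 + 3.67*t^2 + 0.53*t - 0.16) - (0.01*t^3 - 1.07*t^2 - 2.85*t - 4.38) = 4.15*t^3 + 4.74*t^2 + 3.38*t + 4.22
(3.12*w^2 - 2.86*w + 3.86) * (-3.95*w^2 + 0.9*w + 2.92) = -12.324*w^4 + 14.105*w^3 - 8.7106*w^2 - 4.8772*w + 11.2712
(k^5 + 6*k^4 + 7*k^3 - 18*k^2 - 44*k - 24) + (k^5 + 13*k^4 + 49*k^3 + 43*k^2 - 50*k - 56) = 2*k^5 + 19*k^4 + 56*k^3 + 25*k^2 - 94*k - 80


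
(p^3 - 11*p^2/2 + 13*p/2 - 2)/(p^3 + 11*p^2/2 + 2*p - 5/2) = (p^2 - 5*p + 4)/(p^2 + 6*p + 5)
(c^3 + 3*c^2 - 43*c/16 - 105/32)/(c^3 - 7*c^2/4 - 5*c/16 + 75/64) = 2*(2*c + 7)/(4*c - 5)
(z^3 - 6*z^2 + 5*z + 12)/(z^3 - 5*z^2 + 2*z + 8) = (z - 3)/(z - 2)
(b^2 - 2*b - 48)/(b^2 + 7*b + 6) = (b - 8)/(b + 1)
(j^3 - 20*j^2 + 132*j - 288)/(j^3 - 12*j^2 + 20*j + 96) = (j - 6)/(j + 2)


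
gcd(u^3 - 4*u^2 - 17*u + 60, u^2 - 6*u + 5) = u - 5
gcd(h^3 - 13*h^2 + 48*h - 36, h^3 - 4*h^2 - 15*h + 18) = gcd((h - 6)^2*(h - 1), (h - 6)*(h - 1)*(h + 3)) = h^2 - 7*h + 6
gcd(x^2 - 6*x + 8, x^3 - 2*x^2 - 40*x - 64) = 1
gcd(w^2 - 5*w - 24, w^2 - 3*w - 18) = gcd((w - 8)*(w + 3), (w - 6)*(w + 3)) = w + 3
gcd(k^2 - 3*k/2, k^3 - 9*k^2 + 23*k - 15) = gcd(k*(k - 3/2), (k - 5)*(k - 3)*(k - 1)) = 1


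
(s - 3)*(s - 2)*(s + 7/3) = s^3 - 8*s^2/3 - 17*s/3 + 14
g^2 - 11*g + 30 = (g - 6)*(g - 5)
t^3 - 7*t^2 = t^2*(t - 7)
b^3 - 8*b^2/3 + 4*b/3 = b*(b - 2)*(b - 2/3)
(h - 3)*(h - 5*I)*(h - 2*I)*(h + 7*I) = h^4 - 3*h^3 + 39*h^2 - 117*h - 70*I*h + 210*I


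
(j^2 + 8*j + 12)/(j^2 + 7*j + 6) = (j + 2)/(j + 1)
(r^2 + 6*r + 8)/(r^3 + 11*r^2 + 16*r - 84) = (r^2 + 6*r + 8)/(r^3 + 11*r^2 + 16*r - 84)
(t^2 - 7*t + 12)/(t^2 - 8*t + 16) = (t - 3)/(t - 4)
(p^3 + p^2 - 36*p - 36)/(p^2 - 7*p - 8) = (p^2 - 36)/(p - 8)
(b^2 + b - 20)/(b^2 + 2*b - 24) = (b + 5)/(b + 6)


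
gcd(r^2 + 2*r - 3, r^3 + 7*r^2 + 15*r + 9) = r + 3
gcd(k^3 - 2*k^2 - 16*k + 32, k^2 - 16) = k^2 - 16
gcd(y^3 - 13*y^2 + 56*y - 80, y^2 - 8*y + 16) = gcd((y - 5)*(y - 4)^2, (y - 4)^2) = y^2 - 8*y + 16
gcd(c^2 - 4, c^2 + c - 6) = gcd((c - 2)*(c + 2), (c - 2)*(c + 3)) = c - 2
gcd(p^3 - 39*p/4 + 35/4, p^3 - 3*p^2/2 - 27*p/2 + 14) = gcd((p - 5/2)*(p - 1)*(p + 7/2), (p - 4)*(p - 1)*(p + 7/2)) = p^2 + 5*p/2 - 7/2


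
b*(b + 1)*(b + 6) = b^3 + 7*b^2 + 6*b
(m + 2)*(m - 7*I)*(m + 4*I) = m^3 + 2*m^2 - 3*I*m^2 + 28*m - 6*I*m + 56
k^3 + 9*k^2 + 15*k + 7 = (k + 1)^2*(k + 7)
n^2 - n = n*(n - 1)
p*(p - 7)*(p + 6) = p^3 - p^2 - 42*p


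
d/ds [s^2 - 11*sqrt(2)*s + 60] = 2*s - 11*sqrt(2)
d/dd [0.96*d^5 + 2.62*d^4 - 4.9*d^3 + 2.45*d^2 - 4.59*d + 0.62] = 4.8*d^4 + 10.48*d^3 - 14.7*d^2 + 4.9*d - 4.59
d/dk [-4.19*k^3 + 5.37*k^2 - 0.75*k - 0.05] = -12.57*k^2 + 10.74*k - 0.75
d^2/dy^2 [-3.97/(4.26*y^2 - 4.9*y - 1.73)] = (-144.091944*y^2 + 165.73956*y + 3.97*(8.52*y - 4.9)*(17.04*y - 9.8) + 58.516212)/(-4.26*y^2 + 4.9*y + 1.73)^3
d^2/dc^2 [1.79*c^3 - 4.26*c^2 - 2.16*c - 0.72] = 10.74*c - 8.52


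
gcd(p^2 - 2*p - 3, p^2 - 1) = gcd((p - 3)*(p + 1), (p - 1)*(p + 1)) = p + 1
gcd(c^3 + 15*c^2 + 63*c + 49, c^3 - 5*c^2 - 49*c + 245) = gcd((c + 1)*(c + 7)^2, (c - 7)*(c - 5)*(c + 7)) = c + 7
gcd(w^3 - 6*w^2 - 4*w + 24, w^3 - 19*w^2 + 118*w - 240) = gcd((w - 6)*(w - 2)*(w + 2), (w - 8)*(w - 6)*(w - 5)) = w - 6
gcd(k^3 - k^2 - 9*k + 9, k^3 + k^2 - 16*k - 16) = 1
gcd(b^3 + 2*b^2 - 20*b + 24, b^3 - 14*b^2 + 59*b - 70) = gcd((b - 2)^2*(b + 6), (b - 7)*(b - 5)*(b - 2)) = b - 2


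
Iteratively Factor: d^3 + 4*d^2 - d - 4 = (d + 4)*(d^2 - 1) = (d + 1)*(d + 4)*(d - 1)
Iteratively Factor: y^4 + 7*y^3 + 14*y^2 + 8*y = (y)*(y^3 + 7*y^2 + 14*y + 8) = y*(y + 4)*(y^2 + 3*y + 2) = y*(y + 2)*(y + 4)*(y + 1)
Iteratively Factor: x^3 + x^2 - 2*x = (x - 1)*(x^2 + 2*x) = x*(x - 1)*(x + 2)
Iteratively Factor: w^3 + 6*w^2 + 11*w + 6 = (w + 2)*(w^2 + 4*w + 3) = (w + 1)*(w + 2)*(w + 3)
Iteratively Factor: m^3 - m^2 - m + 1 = (m - 1)*(m^2 - 1) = (m - 1)*(m + 1)*(m - 1)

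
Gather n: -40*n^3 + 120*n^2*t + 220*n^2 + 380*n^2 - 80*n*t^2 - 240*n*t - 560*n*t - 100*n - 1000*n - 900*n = -40*n^3 + n^2*(120*t + 600) + n*(-80*t^2 - 800*t - 2000)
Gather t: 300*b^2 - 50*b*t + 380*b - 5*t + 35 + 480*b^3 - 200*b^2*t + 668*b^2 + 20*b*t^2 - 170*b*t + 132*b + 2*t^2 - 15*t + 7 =480*b^3 + 968*b^2 + 512*b + t^2*(20*b + 2) + t*(-200*b^2 - 220*b - 20) + 42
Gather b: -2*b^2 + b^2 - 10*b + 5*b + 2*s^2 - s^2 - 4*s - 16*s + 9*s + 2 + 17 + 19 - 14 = -b^2 - 5*b + s^2 - 11*s + 24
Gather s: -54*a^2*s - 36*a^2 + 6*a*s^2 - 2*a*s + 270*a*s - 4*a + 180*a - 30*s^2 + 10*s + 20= -36*a^2 + 176*a + s^2*(6*a - 30) + s*(-54*a^2 + 268*a + 10) + 20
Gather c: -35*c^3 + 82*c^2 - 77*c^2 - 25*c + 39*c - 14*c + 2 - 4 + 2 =-35*c^3 + 5*c^2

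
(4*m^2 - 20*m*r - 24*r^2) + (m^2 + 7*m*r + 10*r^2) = 5*m^2 - 13*m*r - 14*r^2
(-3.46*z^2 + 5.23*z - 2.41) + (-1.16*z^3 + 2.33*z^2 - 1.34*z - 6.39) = -1.16*z^3 - 1.13*z^2 + 3.89*z - 8.8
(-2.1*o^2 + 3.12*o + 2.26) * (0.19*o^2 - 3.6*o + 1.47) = -0.399*o^4 + 8.1528*o^3 - 13.8896*o^2 - 3.5496*o + 3.3222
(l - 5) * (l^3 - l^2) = l^4 - 6*l^3 + 5*l^2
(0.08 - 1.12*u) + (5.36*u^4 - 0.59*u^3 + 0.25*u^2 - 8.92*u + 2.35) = 5.36*u^4 - 0.59*u^3 + 0.25*u^2 - 10.04*u + 2.43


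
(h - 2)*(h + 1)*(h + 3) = h^3 + 2*h^2 - 5*h - 6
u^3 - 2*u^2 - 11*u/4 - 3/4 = (u - 3)*(u + 1/2)^2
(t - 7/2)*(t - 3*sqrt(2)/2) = t^2 - 7*t/2 - 3*sqrt(2)*t/2 + 21*sqrt(2)/4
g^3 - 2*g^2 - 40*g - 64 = (g - 8)*(g + 2)*(g + 4)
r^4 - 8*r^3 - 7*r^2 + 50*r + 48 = (r - 8)*(r - 3)*(r + 1)*(r + 2)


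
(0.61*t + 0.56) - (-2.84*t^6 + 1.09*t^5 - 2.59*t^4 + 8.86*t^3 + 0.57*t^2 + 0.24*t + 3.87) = 2.84*t^6 - 1.09*t^5 + 2.59*t^4 - 8.86*t^3 - 0.57*t^2 + 0.37*t - 3.31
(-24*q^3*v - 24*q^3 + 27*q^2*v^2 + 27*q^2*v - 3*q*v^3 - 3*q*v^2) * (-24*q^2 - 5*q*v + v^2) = 576*q^5*v + 576*q^5 - 528*q^4*v^2 - 528*q^4*v - 87*q^3*v^3 - 87*q^3*v^2 + 42*q^2*v^4 + 42*q^2*v^3 - 3*q*v^5 - 3*q*v^4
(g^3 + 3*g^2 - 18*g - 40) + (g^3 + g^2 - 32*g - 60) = 2*g^3 + 4*g^2 - 50*g - 100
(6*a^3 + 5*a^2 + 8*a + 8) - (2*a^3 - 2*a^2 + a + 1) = 4*a^3 + 7*a^2 + 7*a + 7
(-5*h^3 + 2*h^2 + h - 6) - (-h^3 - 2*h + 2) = -4*h^3 + 2*h^2 + 3*h - 8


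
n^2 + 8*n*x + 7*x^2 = (n + x)*(n + 7*x)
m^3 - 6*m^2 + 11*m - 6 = (m - 3)*(m - 2)*(m - 1)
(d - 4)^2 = d^2 - 8*d + 16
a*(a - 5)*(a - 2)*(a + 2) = a^4 - 5*a^3 - 4*a^2 + 20*a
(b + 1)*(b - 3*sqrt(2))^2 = b^3 - 6*sqrt(2)*b^2 + b^2 - 6*sqrt(2)*b + 18*b + 18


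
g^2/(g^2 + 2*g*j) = g/(g + 2*j)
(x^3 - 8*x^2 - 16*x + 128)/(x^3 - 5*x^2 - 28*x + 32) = (x - 4)/(x - 1)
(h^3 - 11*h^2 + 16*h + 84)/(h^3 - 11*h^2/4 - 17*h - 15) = 4*(h - 7)/(4*h + 5)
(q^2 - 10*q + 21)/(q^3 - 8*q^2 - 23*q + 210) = (q - 3)/(q^2 - q - 30)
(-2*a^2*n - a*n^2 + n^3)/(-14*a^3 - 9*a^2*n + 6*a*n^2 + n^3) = n/(7*a + n)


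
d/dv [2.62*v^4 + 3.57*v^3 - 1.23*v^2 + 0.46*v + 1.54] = 10.48*v^3 + 10.71*v^2 - 2.46*v + 0.46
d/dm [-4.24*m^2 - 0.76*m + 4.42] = -8.48*m - 0.76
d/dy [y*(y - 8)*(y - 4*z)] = 3*y^2 - 8*y*z - 16*y + 32*z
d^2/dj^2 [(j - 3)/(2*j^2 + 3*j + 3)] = 2*(3*(1 - 2*j)*(2*j^2 + 3*j + 3) + (j - 3)*(4*j + 3)^2)/(2*j^2 + 3*j + 3)^3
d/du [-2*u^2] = -4*u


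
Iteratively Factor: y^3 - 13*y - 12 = (y - 4)*(y^2 + 4*y + 3) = (y - 4)*(y + 1)*(y + 3)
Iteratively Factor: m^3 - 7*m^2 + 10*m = (m - 2)*(m^2 - 5*m) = (m - 5)*(m - 2)*(m)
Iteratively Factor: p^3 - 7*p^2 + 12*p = (p)*(p^2 - 7*p + 12) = p*(p - 4)*(p - 3)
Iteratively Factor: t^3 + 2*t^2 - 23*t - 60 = (t - 5)*(t^2 + 7*t + 12) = (t - 5)*(t + 4)*(t + 3)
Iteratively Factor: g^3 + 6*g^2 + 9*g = (g + 3)*(g^2 + 3*g) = (g + 3)^2*(g)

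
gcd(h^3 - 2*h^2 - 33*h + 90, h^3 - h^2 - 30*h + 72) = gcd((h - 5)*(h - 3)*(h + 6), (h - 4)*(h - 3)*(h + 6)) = h^2 + 3*h - 18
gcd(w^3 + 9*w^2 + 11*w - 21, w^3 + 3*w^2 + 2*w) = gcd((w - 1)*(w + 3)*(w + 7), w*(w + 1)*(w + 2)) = 1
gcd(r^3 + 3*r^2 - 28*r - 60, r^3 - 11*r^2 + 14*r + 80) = r^2 - 3*r - 10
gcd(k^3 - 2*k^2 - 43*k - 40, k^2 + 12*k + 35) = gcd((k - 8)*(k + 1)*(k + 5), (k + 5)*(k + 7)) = k + 5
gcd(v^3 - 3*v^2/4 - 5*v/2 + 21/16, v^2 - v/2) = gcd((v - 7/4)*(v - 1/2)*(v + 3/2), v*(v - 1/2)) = v - 1/2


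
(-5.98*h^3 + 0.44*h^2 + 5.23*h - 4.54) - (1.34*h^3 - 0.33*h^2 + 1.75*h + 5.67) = -7.32*h^3 + 0.77*h^2 + 3.48*h - 10.21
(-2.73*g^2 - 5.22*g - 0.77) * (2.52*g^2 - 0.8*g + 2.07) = -6.8796*g^4 - 10.9704*g^3 - 3.4155*g^2 - 10.1894*g - 1.5939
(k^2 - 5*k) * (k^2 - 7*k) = k^4 - 12*k^3 + 35*k^2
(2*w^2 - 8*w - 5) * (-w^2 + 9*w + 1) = -2*w^4 + 26*w^3 - 65*w^2 - 53*w - 5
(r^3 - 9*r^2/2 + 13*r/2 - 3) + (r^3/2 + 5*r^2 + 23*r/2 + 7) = 3*r^3/2 + r^2/2 + 18*r + 4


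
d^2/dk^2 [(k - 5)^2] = 2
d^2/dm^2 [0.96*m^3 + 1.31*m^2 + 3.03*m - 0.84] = 5.76*m + 2.62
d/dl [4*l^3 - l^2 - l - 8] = 12*l^2 - 2*l - 1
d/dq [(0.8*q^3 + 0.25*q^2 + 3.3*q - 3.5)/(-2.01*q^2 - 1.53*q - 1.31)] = (-1.608*q^4 - 2.448*q^3 + 3.1065*q^2 - 14.725*q - 9.678)/(4.0401*q^4 + 6.1506*q^3 + 7.6071*q^2 + 4.0086*q + 1.7161)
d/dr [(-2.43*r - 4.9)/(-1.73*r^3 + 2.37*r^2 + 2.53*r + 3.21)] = (-8.4078*r^3 - 19.6719*r^2 + 23.226*r + 4.5967)/(2.9929*r^6 - 8.2002*r^5 - 3.1369*r^4 + 0.8856*r^3 + 21.6163*r^2 + 16.2426*r + 10.3041)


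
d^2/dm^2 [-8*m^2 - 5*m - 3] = -16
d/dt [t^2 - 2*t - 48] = 2*t - 2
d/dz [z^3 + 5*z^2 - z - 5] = 3*z^2 + 10*z - 1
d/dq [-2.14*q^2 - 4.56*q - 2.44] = -4.28*q - 4.56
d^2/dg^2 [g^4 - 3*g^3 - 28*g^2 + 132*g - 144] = 12*g^2 - 18*g - 56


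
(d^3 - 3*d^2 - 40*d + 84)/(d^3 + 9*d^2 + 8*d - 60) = (d - 7)/(d + 5)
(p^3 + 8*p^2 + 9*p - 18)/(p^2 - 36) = (p^2 + 2*p - 3)/(p - 6)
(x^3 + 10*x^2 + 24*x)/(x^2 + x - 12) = x*(x + 6)/(x - 3)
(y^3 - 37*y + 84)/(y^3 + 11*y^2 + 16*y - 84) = (y^2 - 7*y + 12)/(y^2 + 4*y - 12)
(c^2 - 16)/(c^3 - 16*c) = 1/c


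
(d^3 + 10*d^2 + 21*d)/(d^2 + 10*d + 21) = d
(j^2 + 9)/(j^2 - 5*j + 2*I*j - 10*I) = (j^2 + 9)/(j^2 + j*(-5 + 2*I) - 10*I)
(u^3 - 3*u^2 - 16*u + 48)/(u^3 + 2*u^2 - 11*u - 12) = (u - 4)/(u + 1)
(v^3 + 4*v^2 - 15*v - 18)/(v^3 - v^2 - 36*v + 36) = (v^2 - 2*v - 3)/(v^2 - 7*v + 6)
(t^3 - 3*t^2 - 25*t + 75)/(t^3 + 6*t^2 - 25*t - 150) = (t - 3)/(t + 6)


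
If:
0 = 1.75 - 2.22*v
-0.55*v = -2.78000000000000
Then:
No Solution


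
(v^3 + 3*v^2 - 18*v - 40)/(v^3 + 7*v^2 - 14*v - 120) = (v + 2)/(v + 6)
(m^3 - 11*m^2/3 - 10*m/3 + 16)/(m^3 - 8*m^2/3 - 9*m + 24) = (m + 2)/(m + 3)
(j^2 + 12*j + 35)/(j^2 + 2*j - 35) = (j + 5)/(j - 5)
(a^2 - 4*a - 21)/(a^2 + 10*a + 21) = (a - 7)/(a + 7)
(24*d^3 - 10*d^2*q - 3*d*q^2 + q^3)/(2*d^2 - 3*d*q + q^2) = (-12*d^2 - d*q + q^2)/(-d + q)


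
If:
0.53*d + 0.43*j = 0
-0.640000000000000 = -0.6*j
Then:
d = -0.87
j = 1.07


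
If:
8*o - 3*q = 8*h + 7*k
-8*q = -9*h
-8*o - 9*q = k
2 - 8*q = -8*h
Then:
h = 2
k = -43/8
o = -119/64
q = 9/4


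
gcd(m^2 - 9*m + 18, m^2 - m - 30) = m - 6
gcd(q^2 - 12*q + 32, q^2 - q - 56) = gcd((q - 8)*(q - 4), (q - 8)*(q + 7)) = q - 8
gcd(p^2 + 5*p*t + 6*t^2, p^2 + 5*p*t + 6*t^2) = p^2 + 5*p*t + 6*t^2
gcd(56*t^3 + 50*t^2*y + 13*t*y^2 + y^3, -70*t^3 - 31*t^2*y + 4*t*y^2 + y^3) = 14*t^2 + 9*t*y + y^2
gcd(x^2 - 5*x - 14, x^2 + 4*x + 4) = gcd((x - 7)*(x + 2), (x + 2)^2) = x + 2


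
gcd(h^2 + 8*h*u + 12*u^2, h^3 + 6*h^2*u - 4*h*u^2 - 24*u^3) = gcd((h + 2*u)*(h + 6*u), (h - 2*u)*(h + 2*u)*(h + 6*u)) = h^2 + 8*h*u + 12*u^2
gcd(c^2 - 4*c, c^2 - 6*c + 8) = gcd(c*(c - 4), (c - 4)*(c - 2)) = c - 4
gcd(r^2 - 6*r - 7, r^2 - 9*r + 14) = r - 7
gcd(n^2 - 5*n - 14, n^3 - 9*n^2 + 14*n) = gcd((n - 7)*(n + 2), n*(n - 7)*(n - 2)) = n - 7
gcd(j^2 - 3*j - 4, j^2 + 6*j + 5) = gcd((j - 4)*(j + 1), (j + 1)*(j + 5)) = j + 1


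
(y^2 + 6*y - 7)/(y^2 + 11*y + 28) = (y - 1)/(y + 4)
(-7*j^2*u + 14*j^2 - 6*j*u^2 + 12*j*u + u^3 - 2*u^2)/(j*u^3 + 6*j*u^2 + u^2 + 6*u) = (-7*j^2*u + 14*j^2 - 6*j*u^2 + 12*j*u + u^3 - 2*u^2)/(u*(j*u^2 + 6*j*u + u + 6))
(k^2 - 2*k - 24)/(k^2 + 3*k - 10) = (k^2 - 2*k - 24)/(k^2 + 3*k - 10)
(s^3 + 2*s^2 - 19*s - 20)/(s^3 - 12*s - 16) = (s^2 + 6*s + 5)/(s^2 + 4*s + 4)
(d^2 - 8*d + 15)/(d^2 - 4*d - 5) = (d - 3)/(d + 1)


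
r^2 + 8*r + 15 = (r + 3)*(r + 5)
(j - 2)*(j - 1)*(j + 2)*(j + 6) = j^4 + 5*j^3 - 10*j^2 - 20*j + 24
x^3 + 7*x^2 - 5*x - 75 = (x - 3)*(x + 5)^2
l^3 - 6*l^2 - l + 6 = (l - 6)*(l - 1)*(l + 1)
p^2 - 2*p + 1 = (p - 1)^2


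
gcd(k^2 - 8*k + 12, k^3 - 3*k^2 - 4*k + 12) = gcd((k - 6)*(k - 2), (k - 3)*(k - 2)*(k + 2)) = k - 2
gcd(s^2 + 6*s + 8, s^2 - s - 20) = s + 4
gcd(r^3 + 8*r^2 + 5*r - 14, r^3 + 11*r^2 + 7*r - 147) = r + 7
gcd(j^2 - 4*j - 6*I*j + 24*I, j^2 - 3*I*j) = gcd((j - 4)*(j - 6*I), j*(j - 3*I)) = 1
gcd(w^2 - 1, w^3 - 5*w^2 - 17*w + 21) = w - 1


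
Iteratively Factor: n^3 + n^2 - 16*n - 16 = (n + 4)*(n^2 - 3*n - 4) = (n + 1)*(n + 4)*(n - 4)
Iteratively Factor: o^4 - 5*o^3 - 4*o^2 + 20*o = (o - 5)*(o^3 - 4*o) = (o - 5)*(o - 2)*(o^2 + 2*o) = (o - 5)*(o - 2)*(o + 2)*(o)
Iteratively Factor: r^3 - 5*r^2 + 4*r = (r)*(r^2 - 5*r + 4) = r*(r - 4)*(r - 1)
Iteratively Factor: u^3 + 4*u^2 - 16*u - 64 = (u + 4)*(u^2 - 16) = (u - 4)*(u + 4)*(u + 4)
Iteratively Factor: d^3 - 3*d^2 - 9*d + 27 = (d + 3)*(d^2 - 6*d + 9) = (d - 3)*(d + 3)*(d - 3)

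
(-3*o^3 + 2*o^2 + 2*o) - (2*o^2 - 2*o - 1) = -3*o^3 + 4*o + 1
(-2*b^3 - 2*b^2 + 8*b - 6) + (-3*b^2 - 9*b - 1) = -2*b^3 - 5*b^2 - b - 7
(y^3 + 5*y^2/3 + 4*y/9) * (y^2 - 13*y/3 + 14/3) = y^5 - 8*y^4/3 - 19*y^3/9 + 158*y^2/27 + 56*y/27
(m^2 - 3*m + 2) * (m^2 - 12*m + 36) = m^4 - 15*m^3 + 74*m^2 - 132*m + 72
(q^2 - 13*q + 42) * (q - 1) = q^3 - 14*q^2 + 55*q - 42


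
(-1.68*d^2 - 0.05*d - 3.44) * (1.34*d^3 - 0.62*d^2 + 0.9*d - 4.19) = -2.2512*d^5 + 0.9746*d^4 - 6.0906*d^3 + 9.127*d^2 - 2.8865*d + 14.4136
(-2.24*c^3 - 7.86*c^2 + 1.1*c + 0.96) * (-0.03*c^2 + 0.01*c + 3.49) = 0.0672*c^5 + 0.2134*c^4 - 7.9292*c^3 - 27.4492*c^2 + 3.8486*c + 3.3504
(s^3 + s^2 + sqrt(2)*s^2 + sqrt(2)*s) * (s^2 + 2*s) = s^5 + sqrt(2)*s^4 + 3*s^4 + 2*s^3 + 3*sqrt(2)*s^3 + 2*sqrt(2)*s^2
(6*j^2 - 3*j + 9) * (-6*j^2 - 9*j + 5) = -36*j^4 - 36*j^3 + 3*j^2 - 96*j + 45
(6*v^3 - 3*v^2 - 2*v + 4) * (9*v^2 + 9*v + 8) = 54*v^5 + 27*v^4 + 3*v^3 - 6*v^2 + 20*v + 32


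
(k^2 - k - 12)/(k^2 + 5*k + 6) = (k - 4)/(k + 2)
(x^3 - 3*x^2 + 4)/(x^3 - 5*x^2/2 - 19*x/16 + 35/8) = 16*(x^2 - x - 2)/(16*x^2 - 8*x - 35)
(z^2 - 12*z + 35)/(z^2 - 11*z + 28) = (z - 5)/(z - 4)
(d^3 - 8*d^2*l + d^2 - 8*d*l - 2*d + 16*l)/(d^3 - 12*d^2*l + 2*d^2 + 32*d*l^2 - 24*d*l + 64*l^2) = (d - 1)/(d - 4*l)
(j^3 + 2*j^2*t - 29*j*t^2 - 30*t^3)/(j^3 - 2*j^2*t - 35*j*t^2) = (-j^3 - 2*j^2*t + 29*j*t^2 + 30*t^3)/(j*(-j^2 + 2*j*t + 35*t^2))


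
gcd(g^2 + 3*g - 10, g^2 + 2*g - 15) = g + 5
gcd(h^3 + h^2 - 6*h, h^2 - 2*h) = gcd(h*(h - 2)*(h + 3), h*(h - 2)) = h^2 - 2*h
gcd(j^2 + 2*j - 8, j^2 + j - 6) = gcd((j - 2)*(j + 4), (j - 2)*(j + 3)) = j - 2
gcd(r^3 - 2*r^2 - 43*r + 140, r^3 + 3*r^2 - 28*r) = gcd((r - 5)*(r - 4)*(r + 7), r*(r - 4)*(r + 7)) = r^2 + 3*r - 28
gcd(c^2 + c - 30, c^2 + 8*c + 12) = c + 6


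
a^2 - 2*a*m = a*(a - 2*m)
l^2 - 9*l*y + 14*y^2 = (l - 7*y)*(l - 2*y)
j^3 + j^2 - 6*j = j*(j - 2)*(j + 3)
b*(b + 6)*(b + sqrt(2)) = b^3 + sqrt(2)*b^2 + 6*b^2 + 6*sqrt(2)*b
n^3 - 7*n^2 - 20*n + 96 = (n - 8)*(n - 3)*(n + 4)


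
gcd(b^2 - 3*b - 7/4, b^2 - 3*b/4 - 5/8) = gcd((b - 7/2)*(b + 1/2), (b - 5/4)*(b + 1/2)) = b + 1/2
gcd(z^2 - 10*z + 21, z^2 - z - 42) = z - 7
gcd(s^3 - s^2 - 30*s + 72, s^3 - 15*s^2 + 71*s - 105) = s - 3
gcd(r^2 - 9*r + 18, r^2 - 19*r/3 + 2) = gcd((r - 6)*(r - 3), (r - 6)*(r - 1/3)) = r - 6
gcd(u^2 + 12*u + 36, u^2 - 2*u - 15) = 1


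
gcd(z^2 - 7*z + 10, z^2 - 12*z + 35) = z - 5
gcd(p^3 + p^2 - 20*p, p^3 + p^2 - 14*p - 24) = p - 4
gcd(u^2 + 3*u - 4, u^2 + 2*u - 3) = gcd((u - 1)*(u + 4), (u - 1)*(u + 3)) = u - 1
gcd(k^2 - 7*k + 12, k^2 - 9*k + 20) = k - 4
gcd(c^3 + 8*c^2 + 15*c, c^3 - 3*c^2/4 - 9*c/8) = c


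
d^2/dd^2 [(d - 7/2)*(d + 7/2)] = 2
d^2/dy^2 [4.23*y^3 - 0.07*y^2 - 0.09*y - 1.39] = 25.38*y - 0.14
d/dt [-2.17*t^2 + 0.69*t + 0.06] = 0.69 - 4.34*t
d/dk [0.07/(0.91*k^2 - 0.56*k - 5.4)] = (0.0392 - 0.1274*k)/(-0.91*k^2 + 0.56*k + 5.4)^2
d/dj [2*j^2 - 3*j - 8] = 4*j - 3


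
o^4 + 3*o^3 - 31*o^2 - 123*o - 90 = (o - 6)*(o + 1)*(o + 3)*(o + 5)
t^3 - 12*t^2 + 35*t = t*(t - 7)*(t - 5)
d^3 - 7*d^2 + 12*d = d*(d - 4)*(d - 3)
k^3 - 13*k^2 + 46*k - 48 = (k - 8)*(k - 3)*(k - 2)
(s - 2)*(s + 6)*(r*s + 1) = r*s^3 + 4*r*s^2 - 12*r*s + s^2 + 4*s - 12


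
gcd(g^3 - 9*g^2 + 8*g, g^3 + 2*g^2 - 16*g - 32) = 1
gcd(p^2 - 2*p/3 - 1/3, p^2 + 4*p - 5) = p - 1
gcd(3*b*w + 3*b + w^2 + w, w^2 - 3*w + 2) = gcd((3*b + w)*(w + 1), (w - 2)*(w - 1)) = 1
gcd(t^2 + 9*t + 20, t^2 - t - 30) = t + 5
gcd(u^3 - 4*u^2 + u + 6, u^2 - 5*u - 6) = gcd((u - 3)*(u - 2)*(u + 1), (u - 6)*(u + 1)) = u + 1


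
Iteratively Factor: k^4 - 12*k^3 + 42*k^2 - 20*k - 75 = (k - 3)*(k^3 - 9*k^2 + 15*k + 25) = (k - 3)*(k + 1)*(k^2 - 10*k + 25) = (k - 5)*(k - 3)*(k + 1)*(k - 5)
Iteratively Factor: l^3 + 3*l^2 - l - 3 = (l + 1)*(l^2 + 2*l - 3) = (l - 1)*(l + 1)*(l + 3)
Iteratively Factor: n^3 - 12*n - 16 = (n - 4)*(n^2 + 4*n + 4) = (n - 4)*(n + 2)*(n + 2)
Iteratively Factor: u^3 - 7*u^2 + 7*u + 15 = (u + 1)*(u^2 - 8*u + 15) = (u - 5)*(u + 1)*(u - 3)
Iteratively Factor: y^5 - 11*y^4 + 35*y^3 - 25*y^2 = (y - 1)*(y^4 - 10*y^3 + 25*y^2) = y*(y - 1)*(y^3 - 10*y^2 + 25*y) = y*(y - 5)*(y - 1)*(y^2 - 5*y) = y*(y - 5)^2*(y - 1)*(y)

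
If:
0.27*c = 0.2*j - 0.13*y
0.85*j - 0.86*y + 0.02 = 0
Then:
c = 0.26797385620915*y - 0.0174291938997821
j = 1.01176470588235*y - 0.0235294117647059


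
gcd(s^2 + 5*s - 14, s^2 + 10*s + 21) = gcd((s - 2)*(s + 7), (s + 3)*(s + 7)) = s + 7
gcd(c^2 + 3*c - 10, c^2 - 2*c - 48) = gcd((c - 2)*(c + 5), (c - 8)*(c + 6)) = 1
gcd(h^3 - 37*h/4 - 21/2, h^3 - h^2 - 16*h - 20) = h + 2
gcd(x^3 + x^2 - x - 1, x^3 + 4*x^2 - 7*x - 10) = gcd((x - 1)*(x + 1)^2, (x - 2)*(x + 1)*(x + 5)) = x + 1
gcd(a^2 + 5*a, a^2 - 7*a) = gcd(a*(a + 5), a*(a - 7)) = a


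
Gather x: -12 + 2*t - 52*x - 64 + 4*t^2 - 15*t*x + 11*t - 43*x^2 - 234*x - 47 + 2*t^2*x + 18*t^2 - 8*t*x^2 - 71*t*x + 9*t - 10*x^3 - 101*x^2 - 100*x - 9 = 22*t^2 + 22*t - 10*x^3 + x^2*(-8*t - 144) + x*(2*t^2 - 86*t - 386) - 132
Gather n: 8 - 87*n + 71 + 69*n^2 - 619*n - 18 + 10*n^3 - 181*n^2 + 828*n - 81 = 10*n^3 - 112*n^2 + 122*n - 20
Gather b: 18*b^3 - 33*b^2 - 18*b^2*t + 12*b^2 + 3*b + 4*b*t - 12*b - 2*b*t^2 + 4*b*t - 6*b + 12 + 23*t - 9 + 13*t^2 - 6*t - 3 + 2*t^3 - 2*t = 18*b^3 + b^2*(-18*t - 21) + b*(-2*t^2 + 8*t - 15) + 2*t^3 + 13*t^2 + 15*t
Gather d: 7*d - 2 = 7*d - 2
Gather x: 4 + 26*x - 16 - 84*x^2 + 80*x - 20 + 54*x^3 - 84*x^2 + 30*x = 54*x^3 - 168*x^2 + 136*x - 32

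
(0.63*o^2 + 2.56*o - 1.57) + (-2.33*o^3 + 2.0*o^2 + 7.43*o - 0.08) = -2.33*o^3 + 2.63*o^2 + 9.99*o - 1.65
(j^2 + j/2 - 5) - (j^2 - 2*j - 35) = 5*j/2 + 30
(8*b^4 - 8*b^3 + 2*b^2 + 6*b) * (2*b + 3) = 16*b^5 + 8*b^4 - 20*b^3 + 18*b^2 + 18*b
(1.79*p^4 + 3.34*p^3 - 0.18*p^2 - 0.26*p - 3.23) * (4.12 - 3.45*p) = -6.1755*p^5 - 4.1482*p^4 + 14.3818*p^3 + 0.1554*p^2 + 10.0723*p - 13.3076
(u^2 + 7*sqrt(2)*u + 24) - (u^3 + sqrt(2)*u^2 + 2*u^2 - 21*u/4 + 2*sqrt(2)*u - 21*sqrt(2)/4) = -u^3 - sqrt(2)*u^2 - u^2 + 21*u/4 + 5*sqrt(2)*u + 21*sqrt(2)/4 + 24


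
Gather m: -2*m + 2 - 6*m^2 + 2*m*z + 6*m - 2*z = -6*m^2 + m*(2*z + 4) - 2*z + 2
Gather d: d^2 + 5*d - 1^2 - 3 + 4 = d^2 + 5*d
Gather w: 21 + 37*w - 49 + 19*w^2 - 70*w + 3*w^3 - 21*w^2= 3*w^3 - 2*w^2 - 33*w - 28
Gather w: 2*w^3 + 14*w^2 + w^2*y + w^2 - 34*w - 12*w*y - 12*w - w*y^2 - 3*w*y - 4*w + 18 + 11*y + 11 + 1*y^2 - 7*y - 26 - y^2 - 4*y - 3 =2*w^3 + w^2*(y + 15) + w*(-y^2 - 15*y - 50)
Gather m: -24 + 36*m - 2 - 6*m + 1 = 30*m - 25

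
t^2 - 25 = (t - 5)*(t + 5)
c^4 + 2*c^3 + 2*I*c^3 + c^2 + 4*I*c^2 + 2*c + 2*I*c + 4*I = (c + 2)*(c - I)*(c + I)*(c + 2*I)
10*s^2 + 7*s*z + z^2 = (2*s + z)*(5*s + z)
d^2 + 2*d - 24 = (d - 4)*(d + 6)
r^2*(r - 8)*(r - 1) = r^4 - 9*r^3 + 8*r^2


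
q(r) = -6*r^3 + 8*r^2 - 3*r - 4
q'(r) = -18*r^2 + 16*r - 3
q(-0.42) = -0.88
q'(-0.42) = -12.90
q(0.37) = -4.32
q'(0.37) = 0.46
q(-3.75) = 436.16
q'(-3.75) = -316.12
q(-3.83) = 461.93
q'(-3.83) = -328.32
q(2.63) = -65.70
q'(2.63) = -85.42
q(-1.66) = 50.47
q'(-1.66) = -79.16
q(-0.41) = -1.01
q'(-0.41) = -12.59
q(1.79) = -18.15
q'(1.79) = -32.03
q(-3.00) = 239.00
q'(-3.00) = -213.00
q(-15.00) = 22091.00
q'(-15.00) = -4293.00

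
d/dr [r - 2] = 1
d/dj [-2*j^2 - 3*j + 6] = -4*j - 3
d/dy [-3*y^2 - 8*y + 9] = -6*y - 8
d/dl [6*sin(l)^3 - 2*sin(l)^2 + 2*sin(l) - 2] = 2*(9*sin(l)^2 - 2*sin(l) + 1)*cos(l)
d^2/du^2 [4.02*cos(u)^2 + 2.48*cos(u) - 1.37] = -2.48*cos(u) - 8.04*cos(2*u)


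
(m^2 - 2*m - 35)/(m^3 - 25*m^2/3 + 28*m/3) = 3*(m + 5)/(m*(3*m - 4))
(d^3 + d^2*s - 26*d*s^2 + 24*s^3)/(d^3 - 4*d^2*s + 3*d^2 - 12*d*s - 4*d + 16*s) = (d^2 + 5*d*s - 6*s^2)/(d^2 + 3*d - 4)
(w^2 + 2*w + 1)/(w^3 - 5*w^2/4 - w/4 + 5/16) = 16*(w^2 + 2*w + 1)/(16*w^3 - 20*w^2 - 4*w + 5)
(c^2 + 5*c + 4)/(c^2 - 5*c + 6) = (c^2 + 5*c + 4)/(c^2 - 5*c + 6)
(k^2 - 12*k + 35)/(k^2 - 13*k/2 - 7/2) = 2*(k - 5)/(2*k + 1)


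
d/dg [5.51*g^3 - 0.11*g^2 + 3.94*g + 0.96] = 16.53*g^2 - 0.22*g + 3.94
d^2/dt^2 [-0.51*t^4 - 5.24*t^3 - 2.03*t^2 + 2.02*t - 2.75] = -6.12*t^2 - 31.44*t - 4.06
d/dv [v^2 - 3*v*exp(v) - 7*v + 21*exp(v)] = -3*v*exp(v) + 2*v + 18*exp(v) - 7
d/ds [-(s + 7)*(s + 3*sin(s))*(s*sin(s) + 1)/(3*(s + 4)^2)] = (-(s + 4)*((s + 7)*(s + 3*sin(s))*(s*cos(s) + sin(s)) + (s + 7)*(s*sin(s) + 1)*(3*cos(s) + 1) + (s + 3*sin(s))*(s*sin(s) + 1)) + 2*(s + 7)*(s + 3*sin(s))*(s*sin(s) + 1))/(3*(s + 4)^3)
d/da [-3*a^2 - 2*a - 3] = -6*a - 2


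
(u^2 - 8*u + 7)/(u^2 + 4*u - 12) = (u^2 - 8*u + 7)/(u^2 + 4*u - 12)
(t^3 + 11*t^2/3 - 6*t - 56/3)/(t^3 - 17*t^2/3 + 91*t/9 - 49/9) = 3*(t^2 + 6*t + 8)/(3*t^2 - 10*t + 7)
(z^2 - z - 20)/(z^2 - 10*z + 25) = (z + 4)/(z - 5)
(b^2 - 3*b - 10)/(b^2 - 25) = (b + 2)/(b + 5)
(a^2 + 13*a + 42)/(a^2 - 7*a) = (a^2 + 13*a + 42)/(a*(a - 7))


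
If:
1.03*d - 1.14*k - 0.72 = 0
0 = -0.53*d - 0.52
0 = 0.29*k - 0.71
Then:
No Solution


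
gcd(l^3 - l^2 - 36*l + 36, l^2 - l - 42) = l + 6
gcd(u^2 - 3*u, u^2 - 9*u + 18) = u - 3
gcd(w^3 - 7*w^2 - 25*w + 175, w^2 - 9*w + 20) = w - 5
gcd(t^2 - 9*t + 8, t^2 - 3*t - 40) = t - 8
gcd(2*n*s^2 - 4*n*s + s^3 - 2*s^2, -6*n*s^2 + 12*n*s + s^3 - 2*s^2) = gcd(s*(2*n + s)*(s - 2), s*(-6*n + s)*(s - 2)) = s^2 - 2*s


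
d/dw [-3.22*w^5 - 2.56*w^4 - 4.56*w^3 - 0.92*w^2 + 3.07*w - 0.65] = -16.1*w^4 - 10.24*w^3 - 13.68*w^2 - 1.84*w + 3.07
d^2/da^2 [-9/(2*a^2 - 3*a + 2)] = 18*(4*a^2 - 6*a - (4*a - 3)^2 + 4)/(2*a^2 - 3*a + 2)^3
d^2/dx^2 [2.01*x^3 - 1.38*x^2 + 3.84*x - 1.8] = 12.06*x - 2.76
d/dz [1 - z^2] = -2*z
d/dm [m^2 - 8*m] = 2*m - 8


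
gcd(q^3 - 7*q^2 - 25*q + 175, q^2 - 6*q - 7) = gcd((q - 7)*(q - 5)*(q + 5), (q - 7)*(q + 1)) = q - 7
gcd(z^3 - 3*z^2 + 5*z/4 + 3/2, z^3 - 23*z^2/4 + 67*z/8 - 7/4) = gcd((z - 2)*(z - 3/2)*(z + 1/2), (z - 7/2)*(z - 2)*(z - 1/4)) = z - 2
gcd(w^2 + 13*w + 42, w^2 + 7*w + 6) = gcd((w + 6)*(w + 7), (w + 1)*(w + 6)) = w + 6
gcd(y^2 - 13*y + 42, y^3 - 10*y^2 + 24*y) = y - 6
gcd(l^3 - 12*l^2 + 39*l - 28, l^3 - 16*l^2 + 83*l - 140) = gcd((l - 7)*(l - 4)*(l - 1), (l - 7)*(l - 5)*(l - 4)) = l^2 - 11*l + 28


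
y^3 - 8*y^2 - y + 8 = (y - 8)*(y - 1)*(y + 1)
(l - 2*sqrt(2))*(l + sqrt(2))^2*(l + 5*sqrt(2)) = l^4 + 5*sqrt(2)*l^3 - 6*l^2 - 34*sqrt(2)*l - 40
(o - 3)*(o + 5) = o^2 + 2*o - 15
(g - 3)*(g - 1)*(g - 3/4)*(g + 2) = g^4 - 11*g^3/4 - 7*g^2/2 + 39*g/4 - 9/2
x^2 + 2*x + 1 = (x + 1)^2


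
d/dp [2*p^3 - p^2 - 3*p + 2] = 6*p^2 - 2*p - 3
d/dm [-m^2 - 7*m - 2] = -2*m - 7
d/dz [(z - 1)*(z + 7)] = 2*z + 6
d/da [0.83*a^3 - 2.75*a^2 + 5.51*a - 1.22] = 2.49*a^2 - 5.5*a + 5.51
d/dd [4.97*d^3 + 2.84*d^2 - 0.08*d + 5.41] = 14.91*d^2 + 5.68*d - 0.08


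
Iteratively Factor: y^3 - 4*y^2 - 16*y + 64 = (y - 4)*(y^2 - 16) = (y - 4)^2*(y + 4)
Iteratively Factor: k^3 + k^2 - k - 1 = (k - 1)*(k^2 + 2*k + 1) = (k - 1)*(k + 1)*(k + 1)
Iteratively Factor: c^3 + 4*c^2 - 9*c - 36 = (c + 4)*(c^2 - 9) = (c + 3)*(c + 4)*(c - 3)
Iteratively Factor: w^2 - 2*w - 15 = (w + 3)*(w - 5)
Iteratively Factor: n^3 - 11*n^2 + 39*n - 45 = (n - 3)*(n^2 - 8*n + 15) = (n - 3)^2*(n - 5)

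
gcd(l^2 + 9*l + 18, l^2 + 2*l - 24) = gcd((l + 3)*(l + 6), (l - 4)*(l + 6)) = l + 6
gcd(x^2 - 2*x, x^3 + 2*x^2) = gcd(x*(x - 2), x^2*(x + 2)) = x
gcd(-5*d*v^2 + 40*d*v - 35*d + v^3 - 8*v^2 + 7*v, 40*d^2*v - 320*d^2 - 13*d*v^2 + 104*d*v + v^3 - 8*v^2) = -5*d + v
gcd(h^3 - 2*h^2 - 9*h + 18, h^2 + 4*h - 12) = h - 2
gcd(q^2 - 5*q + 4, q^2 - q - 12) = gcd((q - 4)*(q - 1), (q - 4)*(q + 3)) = q - 4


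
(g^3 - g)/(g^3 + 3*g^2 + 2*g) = (g - 1)/(g + 2)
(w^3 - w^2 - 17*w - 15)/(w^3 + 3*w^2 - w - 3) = (w - 5)/(w - 1)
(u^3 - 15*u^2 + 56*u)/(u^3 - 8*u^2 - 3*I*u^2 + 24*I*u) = (u - 7)/(u - 3*I)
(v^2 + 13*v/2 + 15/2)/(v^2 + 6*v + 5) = (v + 3/2)/(v + 1)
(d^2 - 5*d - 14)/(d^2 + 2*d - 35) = (d^2 - 5*d - 14)/(d^2 + 2*d - 35)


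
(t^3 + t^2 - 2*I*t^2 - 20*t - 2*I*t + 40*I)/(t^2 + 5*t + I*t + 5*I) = (t^2 - 2*t*(2 + I) + 8*I)/(t + I)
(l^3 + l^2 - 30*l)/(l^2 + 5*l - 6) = l*(l - 5)/(l - 1)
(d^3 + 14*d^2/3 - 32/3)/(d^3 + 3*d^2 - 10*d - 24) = (d - 4/3)/(d - 3)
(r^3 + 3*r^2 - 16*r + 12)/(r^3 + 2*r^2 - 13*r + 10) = (r + 6)/(r + 5)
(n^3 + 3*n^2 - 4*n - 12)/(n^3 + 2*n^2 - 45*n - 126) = (n^2 - 4)/(n^2 - n - 42)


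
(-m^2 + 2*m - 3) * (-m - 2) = m^3 - m + 6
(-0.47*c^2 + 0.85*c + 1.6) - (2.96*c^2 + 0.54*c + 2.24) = -3.43*c^2 + 0.31*c - 0.64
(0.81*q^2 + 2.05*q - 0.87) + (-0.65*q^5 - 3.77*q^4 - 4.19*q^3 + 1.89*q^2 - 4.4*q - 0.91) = -0.65*q^5 - 3.77*q^4 - 4.19*q^3 + 2.7*q^2 - 2.35*q - 1.78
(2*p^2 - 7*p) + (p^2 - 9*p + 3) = 3*p^2 - 16*p + 3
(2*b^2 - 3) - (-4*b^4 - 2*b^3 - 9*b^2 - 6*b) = 4*b^4 + 2*b^3 + 11*b^2 + 6*b - 3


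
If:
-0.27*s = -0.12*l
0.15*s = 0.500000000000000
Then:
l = 7.50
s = 3.33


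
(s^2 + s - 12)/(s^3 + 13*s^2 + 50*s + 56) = (s - 3)/(s^2 + 9*s + 14)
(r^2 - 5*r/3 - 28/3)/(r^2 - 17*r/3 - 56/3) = (r - 4)/(r - 8)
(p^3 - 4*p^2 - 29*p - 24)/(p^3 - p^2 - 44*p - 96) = (p + 1)/(p + 4)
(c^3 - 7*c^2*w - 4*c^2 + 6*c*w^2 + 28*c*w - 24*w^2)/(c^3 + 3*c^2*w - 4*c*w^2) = (c^2 - 6*c*w - 4*c + 24*w)/(c*(c + 4*w))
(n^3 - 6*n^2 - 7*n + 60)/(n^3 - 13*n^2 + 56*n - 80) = (n + 3)/(n - 4)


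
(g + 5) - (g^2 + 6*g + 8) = -g^2 - 5*g - 3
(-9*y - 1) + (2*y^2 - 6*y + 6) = 2*y^2 - 15*y + 5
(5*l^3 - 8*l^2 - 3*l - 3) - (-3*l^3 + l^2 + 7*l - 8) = 8*l^3 - 9*l^2 - 10*l + 5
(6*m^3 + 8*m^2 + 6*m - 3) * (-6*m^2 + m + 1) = -36*m^5 - 42*m^4 - 22*m^3 + 32*m^2 + 3*m - 3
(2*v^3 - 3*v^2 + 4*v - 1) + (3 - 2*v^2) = 2*v^3 - 5*v^2 + 4*v + 2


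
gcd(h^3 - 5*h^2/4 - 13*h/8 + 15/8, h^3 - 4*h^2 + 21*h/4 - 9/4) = h^2 - 5*h/2 + 3/2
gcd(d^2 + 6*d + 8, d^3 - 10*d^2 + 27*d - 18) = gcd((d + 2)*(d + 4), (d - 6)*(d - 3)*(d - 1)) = 1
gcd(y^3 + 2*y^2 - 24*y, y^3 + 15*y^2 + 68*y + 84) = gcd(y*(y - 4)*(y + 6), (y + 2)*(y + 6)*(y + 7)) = y + 6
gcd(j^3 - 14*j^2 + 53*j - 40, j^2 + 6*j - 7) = j - 1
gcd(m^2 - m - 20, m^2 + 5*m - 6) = 1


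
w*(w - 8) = w^2 - 8*w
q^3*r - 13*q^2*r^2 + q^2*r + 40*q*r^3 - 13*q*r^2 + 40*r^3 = (q - 8*r)*(q - 5*r)*(q*r + r)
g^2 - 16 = (g - 4)*(g + 4)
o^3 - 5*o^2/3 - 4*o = o*(o - 3)*(o + 4/3)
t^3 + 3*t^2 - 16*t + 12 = (t - 2)*(t - 1)*(t + 6)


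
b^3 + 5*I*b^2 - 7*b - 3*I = (b + I)^2*(b + 3*I)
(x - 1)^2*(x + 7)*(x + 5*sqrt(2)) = x^4 + 5*x^3 + 5*sqrt(2)*x^3 - 13*x^2 + 25*sqrt(2)*x^2 - 65*sqrt(2)*x + 7*x + 35*sqrt(2)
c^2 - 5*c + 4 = (c - 4)*(c - 1)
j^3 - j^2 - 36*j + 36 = (j - 6)*(j - 1)*(j + 6)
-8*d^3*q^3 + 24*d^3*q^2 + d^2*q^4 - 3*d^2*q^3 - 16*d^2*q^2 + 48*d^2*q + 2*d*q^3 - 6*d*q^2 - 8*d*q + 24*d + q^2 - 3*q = (-8*d + q)*(q - 3)*(d*q + 1)^2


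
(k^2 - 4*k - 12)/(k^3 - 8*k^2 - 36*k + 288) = (k + 2)/(k^2 - 2*k - 48)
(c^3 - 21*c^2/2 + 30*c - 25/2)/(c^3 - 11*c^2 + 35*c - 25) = (c - 1/2)/(c - 1)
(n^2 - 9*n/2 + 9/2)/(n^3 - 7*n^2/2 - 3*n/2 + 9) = (2*n - 3)/(2*n^2 - n - 6)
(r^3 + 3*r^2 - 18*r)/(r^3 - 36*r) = (r - 3)/(r - 6)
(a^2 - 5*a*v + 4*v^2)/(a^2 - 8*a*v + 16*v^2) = (-a + v)/(-a + 4*v)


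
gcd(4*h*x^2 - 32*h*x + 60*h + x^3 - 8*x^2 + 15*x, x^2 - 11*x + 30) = x - 5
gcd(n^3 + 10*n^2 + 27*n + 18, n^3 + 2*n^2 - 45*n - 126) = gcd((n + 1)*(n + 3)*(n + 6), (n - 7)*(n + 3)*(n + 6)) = n^2 + 9*n + 18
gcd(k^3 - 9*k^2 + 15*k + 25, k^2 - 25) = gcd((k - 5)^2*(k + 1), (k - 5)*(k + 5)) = k - 5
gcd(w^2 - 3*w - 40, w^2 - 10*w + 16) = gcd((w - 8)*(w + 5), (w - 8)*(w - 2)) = w - 8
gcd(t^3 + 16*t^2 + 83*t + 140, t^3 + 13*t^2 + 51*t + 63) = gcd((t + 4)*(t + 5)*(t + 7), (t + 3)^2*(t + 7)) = t + 7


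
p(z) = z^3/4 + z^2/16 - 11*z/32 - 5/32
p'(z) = 3*z^2/4 + z/8 - 11/32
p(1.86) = 1.03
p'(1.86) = 2.48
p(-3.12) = -6.07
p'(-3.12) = 6.57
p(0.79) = -0.27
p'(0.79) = 0.22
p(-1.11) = -0.04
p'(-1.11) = 0.44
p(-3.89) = -12.59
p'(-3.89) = 10.52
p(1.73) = 0.73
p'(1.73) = 2.12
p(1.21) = -0.04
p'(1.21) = 0.91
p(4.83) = 27.81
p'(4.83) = 17.76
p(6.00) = 54.03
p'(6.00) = 27.41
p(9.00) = 184.06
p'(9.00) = 61.53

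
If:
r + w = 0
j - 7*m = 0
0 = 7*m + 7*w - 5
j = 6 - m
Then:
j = 21/4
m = 3/4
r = 1/28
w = -1/28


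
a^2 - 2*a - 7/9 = (a - 7/3)*(a + 1/3)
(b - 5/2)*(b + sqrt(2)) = b^2 - 5*b/2 + sqrt(2)*b - 5*sqrt(2)/2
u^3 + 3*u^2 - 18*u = u*(u - 3)*(u + 6)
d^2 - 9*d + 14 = (d - 7)*(d - 2)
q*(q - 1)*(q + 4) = q^3 + 3*q^2 - 4*q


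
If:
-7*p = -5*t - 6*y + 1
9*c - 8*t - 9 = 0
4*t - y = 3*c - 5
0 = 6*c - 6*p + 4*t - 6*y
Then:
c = -41/103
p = -139/103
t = -162/103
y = -10/103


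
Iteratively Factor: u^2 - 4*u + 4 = (u - 2)*(u - 2)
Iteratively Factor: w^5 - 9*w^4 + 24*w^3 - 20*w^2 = (w)*(w^4 - 9*w^3 + 24*w^2 - 20*w) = w*(w - 2)*(w^3 - 7*w^2 + 10*w) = w*(w - 2)^2*(w^2 - 5*w) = w*(w - 5)*(w - 2)^2*(w)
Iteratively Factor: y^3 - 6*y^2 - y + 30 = (y - 3)*(y^2 - 3*y - 10) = (y - 5)*(y - 3)*(y + 2)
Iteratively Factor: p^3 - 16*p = (p - 4)*(p^2 + 4*p) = (p - 4)*(p + 4)*(p)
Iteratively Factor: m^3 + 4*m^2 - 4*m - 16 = (m + 4)*(m^2 - 4) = (m + 2)*(m + 4)*(m - 2)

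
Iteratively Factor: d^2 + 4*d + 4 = (d + 2)*(d + 2)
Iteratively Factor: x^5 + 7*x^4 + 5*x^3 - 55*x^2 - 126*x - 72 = (x + 3)*(x^4 + 4*x^3 - 7*x^2 - 34*x - 24) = (x - 3)*(x + 3)*(x^3 + 7*x^2 + 14*x + 8) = (x - 3)*(x + 1)*(x + 3)*(x^2 + 6*x + 8) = (x - 3)*(x + 1)*(x + 2)*(x + 3)*(x + 4)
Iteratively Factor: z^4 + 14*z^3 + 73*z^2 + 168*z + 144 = (z + 3)*(z^3 + 11*z^2 + 40*z + 48) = (z + 3)*(z + 4)*(z^2 + 7*z + 12) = (z + 3)^2*(z + 4)*(z + 4)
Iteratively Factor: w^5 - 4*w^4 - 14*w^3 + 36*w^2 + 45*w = (w + 1)*(w^4 - 5*w^3 - 9*w^2 + 45*w) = (w + 1)*(w + 3)*(w^3 - 8*w^2 + 15*w) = (w - 5)*(w + 1)*(w + 3)*(w^2 - 3*w) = w*(w - 5)*(w + 1)*(w + 3)*(w - 3)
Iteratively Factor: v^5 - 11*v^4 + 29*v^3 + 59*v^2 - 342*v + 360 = (v - 2)*(v^4 - 9*v^3 + 11*v^2 + 81*v - 180) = (v - 2)*(v + 3)*(v^3 - 12*v^2 + 47*v - 60) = (v - 4)*(v - 2)*(v + 3)*(v^2 - 8*v + 15) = (v - 4)*(v - 3)*(v - 2)*(v + 3)*(v - 5)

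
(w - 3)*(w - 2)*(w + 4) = w^3 - w^2 - 14*w + 24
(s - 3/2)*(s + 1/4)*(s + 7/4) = s^3 + s^2/2 - 41*s/16 - 21/32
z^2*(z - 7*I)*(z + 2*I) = z^4 - 5*I*z^3 + 14*z^2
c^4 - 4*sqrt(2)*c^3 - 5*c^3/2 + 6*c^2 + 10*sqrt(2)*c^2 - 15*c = c*(c - 5/2)*(c - 3*sqrt(2))*(c - sqrt(2))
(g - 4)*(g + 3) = g^2 - g - 12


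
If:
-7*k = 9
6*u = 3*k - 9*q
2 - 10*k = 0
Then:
No Solution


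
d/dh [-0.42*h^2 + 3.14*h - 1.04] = 3.14 - 0.84*h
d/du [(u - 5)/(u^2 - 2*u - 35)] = (u^2 - 2*u - 2*(u - 5)*(u - 1) - 35)/(-u^2 + 2*u + 35)^2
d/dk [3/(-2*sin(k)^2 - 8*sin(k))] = 3*(sin(k) + 2)*cos(k)/((sin(k) + 4)^2*sin(k)^2)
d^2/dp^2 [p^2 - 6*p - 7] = 2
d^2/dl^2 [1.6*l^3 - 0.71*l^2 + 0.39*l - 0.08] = 9.6*l - 1.42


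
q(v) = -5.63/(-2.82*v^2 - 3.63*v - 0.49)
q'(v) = -5.63*(5.64*v + 3.63)/(-2.82*v^2 - 3.63*v - 0.49)^2 = (-31.7532*v - 20.4369)/(2.82*v^2 + 3.63*v + 0.49)^2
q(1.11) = 0.70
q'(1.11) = -0.87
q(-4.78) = 0.12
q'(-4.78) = 0.06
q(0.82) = 1.05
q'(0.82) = -1.62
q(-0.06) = 19.94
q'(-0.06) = -232.45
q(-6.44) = 0.06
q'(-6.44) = 0.02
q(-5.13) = 0.10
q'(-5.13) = 0.05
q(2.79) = 0.17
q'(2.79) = -0.10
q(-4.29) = 0.15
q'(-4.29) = 0.09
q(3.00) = 0.15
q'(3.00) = -0.09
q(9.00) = 0.02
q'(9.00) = -0.00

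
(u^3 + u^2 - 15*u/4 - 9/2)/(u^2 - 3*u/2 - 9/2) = (u^2 - u/2 - 3)/(u - 3)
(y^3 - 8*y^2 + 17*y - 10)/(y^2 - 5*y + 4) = (y^2 - 7*y + 10)/(y - 4)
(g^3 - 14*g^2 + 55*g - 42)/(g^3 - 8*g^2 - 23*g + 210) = (g - 1)/(g + 5)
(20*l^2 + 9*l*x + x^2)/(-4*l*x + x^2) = (20*l^2 + 9*l*x + x^2)/(x*(-4*l + x))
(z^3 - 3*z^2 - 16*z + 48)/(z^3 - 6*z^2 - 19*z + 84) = (z - 4)/(z - 7)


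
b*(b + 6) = b^2 + 6*b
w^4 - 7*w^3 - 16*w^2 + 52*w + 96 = (w - 8)*(w - 3)*(w + 2)^2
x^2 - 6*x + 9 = (x - 3)^2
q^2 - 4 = (q - 2)*(q + 2)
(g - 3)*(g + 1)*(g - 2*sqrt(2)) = g^3 - 2*sqrt(2)*g^2 - 2*g^2 - 3*g + 4*sqrt(2)*g + 6*sqrt(2)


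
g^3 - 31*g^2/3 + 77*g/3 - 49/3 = (g - 7)*(g - 7/3)*(g - 1)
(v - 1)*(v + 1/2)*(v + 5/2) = v^3 + 2*v^2 - 7*v/4 - 5/4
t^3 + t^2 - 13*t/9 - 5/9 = (t - 1)*(t + 1/3)*(t + 5/3)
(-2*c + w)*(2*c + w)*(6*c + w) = -24*c^3 - 4*c^2*w + 6*c*w^2 + w^3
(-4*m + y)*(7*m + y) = -28*m^2 + 3*m*y + y^2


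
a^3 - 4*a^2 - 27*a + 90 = (a - 6)*(a - 3)*(a + 5)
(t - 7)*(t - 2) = t^2 - 9*t + 14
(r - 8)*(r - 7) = r^2 - 15*r + 56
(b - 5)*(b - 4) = b^2 - 9*b + 20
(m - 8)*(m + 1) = m^2 - 7*m - 8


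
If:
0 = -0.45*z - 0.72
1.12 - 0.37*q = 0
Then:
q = 3.03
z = -1.60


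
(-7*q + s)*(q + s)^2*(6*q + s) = -42*q^4 - 85*q^3*s - 43*q^2*s^2 + q*s^3 + s^4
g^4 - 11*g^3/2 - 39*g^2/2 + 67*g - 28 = (g - 7)*(g - 2)*(g - 1/2)*(g + 4)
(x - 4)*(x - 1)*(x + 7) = x^3 + 2*x^2 - 31*x + 28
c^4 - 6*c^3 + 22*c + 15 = (c - 5)*(c - 3)*(c + 1)^2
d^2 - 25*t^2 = (d - 5*t)*(d + 5*t)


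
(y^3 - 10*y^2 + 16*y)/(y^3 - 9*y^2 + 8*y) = (y - 2)/(y - 1)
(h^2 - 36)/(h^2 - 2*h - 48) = (h - 6)/(h - 8)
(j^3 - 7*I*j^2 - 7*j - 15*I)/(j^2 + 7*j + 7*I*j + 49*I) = (j^3 - 7*I*j^2 - 7*j - 15*I)/(j^2 + 7*j*(1 + I) + 49*I)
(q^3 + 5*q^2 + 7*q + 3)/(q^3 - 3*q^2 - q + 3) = (q^2 + 4*q + 3)/(q^2 - 4*q + 3)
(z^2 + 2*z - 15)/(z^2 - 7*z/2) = 2*(z^2 + 2*z - 15)/(z*(2*z - 7))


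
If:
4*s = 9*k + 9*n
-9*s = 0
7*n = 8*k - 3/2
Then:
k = 1/10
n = -1/10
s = 0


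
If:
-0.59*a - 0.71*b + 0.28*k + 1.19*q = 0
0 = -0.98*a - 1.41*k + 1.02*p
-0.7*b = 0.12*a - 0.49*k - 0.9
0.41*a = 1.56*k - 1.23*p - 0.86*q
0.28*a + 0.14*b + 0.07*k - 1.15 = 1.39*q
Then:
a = 6.99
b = -33.24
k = -47.61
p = -59.11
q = -5.17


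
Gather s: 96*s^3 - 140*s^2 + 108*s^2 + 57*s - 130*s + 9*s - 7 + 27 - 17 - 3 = 96*s^3 - 32*s^2 - 64*s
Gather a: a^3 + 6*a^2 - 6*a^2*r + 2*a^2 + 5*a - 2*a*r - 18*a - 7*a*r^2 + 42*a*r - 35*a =a^3 + a^2*(8 - 6*r) + a*(-7*r^2 + 40*r - 48)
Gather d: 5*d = 5*d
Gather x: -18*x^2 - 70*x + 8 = -18*x^2 - 70*x + 8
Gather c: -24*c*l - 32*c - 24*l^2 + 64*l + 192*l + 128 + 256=c*(-24*l - 32) - 24*l^2 + 256*l + 384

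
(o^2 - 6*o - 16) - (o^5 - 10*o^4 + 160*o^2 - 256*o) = -o^5 + 10*o^4 - 159*o^2 + 250*o - 16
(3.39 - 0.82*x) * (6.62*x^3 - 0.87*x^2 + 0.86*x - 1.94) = -5.4284*x^4 + 23.1552*x^3 - 3.6545*x^2 + 4.5062*x - 6.5766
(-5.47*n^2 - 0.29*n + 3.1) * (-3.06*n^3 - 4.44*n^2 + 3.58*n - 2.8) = 16.7382*n^5 + 25.1742*n^4 - 27.781*n^3 + 0.513799999999998*n^2 + 11.91*n - 8.68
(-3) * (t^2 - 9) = 27 - 3*t^2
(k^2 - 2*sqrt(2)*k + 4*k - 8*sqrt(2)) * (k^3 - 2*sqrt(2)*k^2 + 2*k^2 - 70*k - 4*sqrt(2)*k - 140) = k^5 - 4*sqrt(2)*k^4 + 6*k^4 - 54*k^3 - 24*sqrt(2)*k^3 - 372*k^2 + 108*sqrt(2)*k^2 - 496*k + 840*sqrt(2)*k + 1120*sqrt(2)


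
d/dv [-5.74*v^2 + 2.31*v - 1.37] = 2.31 - 11.48*v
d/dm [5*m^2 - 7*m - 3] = 10*m - 7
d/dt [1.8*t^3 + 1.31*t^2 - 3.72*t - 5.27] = 5.4*t^2 + 2.62*t - 3.72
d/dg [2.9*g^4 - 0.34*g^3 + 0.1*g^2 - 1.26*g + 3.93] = 11.6*g^3 - 1.02*g^2 + 0.2*g - 1.26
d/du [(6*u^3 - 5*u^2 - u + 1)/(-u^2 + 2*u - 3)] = (-6*u^4 + 24*u^3 - 65*u^2 + 32*u + 1)/(u^4 - 4*u^3 + 10*u^2 - 12*u + 9)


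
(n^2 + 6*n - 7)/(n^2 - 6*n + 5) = (n + 7)/(n - 5)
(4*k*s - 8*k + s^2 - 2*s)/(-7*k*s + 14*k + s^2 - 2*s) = (4*k + s)/(-7*k + s)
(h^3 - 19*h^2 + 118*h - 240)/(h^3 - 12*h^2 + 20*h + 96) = (h - 5)/(h + 2)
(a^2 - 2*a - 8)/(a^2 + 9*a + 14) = (a - 4)/(a + 7)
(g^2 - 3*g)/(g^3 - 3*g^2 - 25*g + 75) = g/(g^2 - 25)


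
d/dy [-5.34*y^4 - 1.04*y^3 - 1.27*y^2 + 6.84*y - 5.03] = -21.36*y^3 - 3.12*y^2 - 2.54*y + 6.84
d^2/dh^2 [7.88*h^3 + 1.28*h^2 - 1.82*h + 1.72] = 47.28*h + 2.56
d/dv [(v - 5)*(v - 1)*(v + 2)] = 3*v^2 - 8*v - 7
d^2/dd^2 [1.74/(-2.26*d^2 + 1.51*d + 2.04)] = (-17.774448*d^2 + 11.875848*d + 1.74*(4.52*d - 1.51)*(9.04*d - 3.02) + 16.044192)/(-2.26*d^2 + 1.51*d + 2.04)^3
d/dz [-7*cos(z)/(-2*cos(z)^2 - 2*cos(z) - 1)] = 7*sin(z)*cos(2*z)/(2*cos(z) + cos(2*z) + 2)^2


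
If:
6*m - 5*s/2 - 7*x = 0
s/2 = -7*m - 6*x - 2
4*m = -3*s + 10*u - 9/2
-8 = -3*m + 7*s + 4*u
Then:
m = -2275/6809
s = -8526/6809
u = -1615/27236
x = 1095/6809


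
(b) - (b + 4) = -4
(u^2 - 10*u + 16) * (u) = u^3 - 10*u^2 + 16*u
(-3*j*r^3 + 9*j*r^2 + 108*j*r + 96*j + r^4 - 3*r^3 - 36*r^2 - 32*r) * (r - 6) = -3*j*r^4 + 27*j*r^3 + 54*j*r^2 - 552*j*r - 576*j + r^5 - 9*r^4 - 18*r^3 + 184*r^2 + 192*r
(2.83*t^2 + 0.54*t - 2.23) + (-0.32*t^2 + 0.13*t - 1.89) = 2.51*t^2 + 0.67*t - 4.12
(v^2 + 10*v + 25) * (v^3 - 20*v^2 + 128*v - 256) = v^5 - 10*v^4 - 47*v^3 + 524*v^2 + 640*v - 6400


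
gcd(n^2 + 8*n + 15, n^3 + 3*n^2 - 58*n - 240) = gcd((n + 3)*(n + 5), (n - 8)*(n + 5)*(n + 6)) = n + 5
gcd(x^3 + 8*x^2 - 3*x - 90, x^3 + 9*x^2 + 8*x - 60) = x^2 + 11*x + 30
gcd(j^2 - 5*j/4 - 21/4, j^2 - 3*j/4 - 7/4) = 1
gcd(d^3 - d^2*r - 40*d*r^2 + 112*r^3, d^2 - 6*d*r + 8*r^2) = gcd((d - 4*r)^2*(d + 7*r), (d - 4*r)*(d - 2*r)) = -d + 4*r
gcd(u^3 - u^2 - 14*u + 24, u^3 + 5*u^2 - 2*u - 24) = u^2 + 2*u - 8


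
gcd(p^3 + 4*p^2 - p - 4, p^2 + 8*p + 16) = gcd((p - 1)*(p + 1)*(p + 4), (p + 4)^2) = p + 4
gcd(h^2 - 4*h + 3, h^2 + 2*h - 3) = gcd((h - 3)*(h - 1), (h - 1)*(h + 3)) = h - 1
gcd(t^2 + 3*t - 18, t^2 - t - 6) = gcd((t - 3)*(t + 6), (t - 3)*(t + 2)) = t - 3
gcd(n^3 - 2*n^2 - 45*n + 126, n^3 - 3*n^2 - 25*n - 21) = 1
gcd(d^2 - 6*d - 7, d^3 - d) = d + 1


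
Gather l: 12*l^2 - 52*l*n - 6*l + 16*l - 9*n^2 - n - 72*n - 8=12*l^2 + l*(10 - 52*n) - 9*n^2 - 73*n - 8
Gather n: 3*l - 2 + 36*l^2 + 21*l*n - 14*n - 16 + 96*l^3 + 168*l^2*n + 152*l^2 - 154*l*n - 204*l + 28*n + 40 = 96*l^3 + 188*l^2 - 201*l + n*(168*l^2 - 133*l + 14) + 22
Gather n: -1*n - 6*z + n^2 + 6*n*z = n^2 + n*(6*z - 1) - 6*z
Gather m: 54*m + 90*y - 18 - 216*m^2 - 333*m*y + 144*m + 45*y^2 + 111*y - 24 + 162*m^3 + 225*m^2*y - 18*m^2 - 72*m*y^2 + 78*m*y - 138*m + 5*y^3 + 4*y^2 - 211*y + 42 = 162*m^3 + m^2*(225*y - 234) + m*(-72*y^2 - 255*y + 60) + 5*y^3 + 49*y^2 - 10*y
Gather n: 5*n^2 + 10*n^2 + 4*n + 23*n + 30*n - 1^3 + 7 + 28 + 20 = 15*n^2 + 57*n + 54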